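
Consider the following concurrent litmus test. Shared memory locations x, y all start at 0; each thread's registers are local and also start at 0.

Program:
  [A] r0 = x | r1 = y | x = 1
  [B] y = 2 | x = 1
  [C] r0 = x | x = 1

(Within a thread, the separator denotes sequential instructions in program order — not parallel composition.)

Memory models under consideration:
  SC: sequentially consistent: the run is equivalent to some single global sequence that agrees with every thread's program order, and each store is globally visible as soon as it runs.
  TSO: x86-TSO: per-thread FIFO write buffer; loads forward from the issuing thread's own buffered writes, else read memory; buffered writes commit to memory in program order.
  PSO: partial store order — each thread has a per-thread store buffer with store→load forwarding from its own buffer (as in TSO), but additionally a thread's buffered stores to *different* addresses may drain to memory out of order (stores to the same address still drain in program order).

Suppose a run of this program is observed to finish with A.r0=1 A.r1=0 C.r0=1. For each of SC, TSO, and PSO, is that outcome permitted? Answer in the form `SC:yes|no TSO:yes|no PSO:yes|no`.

SC:no TSO:no PSO:yes

outcome vector order: (A.r0,A.r1,C.r0)
[SC] allowed = {<0 0 0> <0 0 1> <0 2 0> <0 2 1> <1 0 0> <1 2 0> <1 2 1>}
[TSO] allowed = {<0 0 0> <0 0 1> <0 2 0> <0 2 1> <1 0 0> <1 2 0> <1 2 1>}
[PSO] allowed = {<0 0 0> <0 0 1> <0 2 0> <0 2 1> <1 0 0> <1 0 1> <1 2 0> <1 2 1>}
target <1 0 1> ∈ {PSO}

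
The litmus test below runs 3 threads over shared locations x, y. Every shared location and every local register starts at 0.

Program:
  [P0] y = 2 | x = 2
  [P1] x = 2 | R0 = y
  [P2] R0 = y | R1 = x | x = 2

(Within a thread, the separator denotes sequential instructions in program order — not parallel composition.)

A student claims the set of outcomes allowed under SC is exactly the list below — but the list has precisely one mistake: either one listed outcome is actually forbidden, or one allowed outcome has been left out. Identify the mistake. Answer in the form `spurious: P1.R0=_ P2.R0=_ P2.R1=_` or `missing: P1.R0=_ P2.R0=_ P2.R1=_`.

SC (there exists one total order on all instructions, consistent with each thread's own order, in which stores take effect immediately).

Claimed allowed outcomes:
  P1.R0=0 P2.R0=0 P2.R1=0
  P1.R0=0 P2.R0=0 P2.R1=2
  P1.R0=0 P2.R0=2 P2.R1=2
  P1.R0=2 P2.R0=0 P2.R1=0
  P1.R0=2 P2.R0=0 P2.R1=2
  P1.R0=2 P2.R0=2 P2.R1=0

missing: P1.R0=2 P2.R0=2 P2.R1=2

outcome vector order: (P1.R0,P2.R0,P2.R1)
under SC → 000, 002, 022, 200, 202, 220, 222
SC∖claimed = {222}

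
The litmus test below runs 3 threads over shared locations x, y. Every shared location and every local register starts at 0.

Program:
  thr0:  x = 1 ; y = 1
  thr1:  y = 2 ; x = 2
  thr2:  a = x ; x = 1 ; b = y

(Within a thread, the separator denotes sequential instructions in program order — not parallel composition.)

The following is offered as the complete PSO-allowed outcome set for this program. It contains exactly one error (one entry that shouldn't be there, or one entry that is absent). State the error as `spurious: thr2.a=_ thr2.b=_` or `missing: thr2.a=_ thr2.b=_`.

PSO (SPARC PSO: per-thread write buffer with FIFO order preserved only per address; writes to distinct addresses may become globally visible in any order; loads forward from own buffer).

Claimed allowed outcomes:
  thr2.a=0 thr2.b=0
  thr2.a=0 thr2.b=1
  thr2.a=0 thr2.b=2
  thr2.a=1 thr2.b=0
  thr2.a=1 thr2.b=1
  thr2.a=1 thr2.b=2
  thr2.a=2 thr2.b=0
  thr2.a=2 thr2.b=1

missing: thr2.a=2 thr2.b=2

outcome vector order: (thr2.a,thr2.b)
under PSO → (0,0), (0,1), (0,2), (1,0), (1,1), (1,2), (2,0), (2,1), (2,2)
PSO∖claimed = {(2,2)}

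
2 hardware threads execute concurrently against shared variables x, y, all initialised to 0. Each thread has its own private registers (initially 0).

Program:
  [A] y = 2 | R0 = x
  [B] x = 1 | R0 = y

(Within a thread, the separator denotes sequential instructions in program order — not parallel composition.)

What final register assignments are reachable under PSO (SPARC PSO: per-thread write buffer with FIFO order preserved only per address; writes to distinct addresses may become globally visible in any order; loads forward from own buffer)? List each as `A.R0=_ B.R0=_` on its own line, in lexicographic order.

A.R0=0 B.R0=0
A.R0=0 B.R0=2
A.R0=1 B.R0=0
A.R0=1 B.R0=2

outcome vector order: (A.R0,B.R0)
|PSO outcomes| = 4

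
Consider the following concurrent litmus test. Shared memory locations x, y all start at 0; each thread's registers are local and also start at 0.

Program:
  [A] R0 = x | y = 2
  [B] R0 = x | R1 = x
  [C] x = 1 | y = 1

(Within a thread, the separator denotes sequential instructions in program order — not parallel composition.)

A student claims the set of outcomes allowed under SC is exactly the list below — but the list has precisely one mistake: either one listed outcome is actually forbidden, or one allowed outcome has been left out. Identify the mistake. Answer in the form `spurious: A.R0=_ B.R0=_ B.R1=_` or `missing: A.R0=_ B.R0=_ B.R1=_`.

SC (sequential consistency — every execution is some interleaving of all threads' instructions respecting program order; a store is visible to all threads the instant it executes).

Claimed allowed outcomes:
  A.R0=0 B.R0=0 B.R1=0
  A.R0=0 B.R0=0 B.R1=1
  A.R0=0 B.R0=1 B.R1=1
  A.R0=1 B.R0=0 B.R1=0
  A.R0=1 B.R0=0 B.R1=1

outcome vector order: (A.R0,B.R0,B.R1)
SC (6): 0/0/0 0/0/1 0/1/1 1/0/0 1/0/1 1/1/1
SC∖claimed = {1/1/1}

missing: A.R0=1 B.R0=1 B.R1=1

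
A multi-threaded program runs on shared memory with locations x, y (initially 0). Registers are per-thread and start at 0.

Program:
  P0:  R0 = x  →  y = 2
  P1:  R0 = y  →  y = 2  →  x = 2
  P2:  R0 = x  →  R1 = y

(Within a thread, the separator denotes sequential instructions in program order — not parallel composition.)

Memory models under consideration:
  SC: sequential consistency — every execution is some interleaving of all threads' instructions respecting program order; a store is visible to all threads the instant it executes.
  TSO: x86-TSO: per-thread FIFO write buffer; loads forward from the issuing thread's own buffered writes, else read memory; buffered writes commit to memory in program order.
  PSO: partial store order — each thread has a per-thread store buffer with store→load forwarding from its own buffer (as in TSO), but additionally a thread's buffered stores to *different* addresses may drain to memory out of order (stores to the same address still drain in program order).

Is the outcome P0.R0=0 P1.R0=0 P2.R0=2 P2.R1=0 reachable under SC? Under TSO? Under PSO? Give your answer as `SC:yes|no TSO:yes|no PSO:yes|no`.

outcome vector order: (P0.R0,P1.R0,P2.R0,P2.R1)
SC: 9 outcomes — {(0,0,0,0), (0,0,0,2), (0,0,2,2), (0,2,0,0), (0,2,0,2), (0,2,2,2), (2,0,0,0), (2,0,0,2), (2,0,2,2)}
TSO: 9 outcomes — {(0,0,0,0), (0,0,0,2), (0,0,2,2), (0,2,0,0), (0,2,0,2), (0,2,2,2), (2,0,0,0), (2,0,0,2), (2,0,2,2)}
PSO: 11 outcomes — {(0,0,0,0), (0,0,0,2), (0,0,2,0), (0,0,2,2), (0,2,0,0), (0,2,0,2), (0,2,2,2), (2,0,0,0), (2,0,0,2), (2,0,2,0), (2,0,2,2)}
target (0,0,2,0) ∈ {PSO}

SC:no TSO:no PSO:yes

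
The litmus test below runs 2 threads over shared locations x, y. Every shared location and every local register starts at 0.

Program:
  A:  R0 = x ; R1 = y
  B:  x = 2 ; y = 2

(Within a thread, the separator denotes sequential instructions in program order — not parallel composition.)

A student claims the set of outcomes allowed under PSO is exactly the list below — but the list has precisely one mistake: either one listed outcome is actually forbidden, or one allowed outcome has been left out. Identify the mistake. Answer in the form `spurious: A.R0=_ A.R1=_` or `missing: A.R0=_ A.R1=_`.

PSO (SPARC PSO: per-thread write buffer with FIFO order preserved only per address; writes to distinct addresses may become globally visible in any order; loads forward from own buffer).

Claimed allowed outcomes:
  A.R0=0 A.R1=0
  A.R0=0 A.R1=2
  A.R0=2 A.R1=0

missing: A.R0=2 A.R1=2

outcome vector order: (A.R0,A.R1)
[PSO] allowed = {(0,0), (0,2), (2,0), (2,2)}
PSO∖claimed = {(2,2)}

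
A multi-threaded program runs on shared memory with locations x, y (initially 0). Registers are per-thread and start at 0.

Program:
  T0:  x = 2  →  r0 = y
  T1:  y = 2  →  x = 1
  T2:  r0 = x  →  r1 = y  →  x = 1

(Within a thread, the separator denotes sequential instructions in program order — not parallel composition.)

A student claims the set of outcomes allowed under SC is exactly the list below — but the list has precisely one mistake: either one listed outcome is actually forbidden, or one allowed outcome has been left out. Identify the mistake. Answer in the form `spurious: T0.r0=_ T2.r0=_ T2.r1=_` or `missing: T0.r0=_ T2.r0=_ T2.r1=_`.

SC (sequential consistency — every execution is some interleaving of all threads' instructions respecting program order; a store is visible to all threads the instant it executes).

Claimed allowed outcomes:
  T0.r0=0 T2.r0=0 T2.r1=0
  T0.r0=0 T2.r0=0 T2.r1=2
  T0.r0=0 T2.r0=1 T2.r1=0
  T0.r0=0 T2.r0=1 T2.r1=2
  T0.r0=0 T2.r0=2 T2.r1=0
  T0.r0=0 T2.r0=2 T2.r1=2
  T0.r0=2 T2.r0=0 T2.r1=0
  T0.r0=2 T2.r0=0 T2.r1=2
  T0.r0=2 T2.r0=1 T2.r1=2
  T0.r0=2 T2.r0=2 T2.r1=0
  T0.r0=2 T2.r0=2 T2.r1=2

outcome vector order: (T0.r0,T2.r0,T2.r1)
[SC] allowed = {000, 002, 012, 020, 022, 200, 202, 212, 220, 222}
claimed∖SC = {010}

spurious: T0.r0=0 T2.r0=1 T2.r1=0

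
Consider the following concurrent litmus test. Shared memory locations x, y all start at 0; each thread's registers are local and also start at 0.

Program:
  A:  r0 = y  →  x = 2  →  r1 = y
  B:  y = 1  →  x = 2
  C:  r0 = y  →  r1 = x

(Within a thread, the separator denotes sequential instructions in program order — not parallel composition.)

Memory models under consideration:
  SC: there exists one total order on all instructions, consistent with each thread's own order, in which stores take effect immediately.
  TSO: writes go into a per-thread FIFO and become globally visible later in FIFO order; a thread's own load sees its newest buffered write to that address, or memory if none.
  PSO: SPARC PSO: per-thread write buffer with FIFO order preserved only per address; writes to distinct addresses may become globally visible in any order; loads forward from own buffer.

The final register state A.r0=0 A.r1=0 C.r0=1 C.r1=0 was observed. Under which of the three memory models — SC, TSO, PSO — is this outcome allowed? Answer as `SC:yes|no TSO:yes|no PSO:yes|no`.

SC:no TSO:yes PSO:yes

outcome vector order: (A.r0,A.r1,C.r0,C.r1)
under SC → 0/0/0/0, 0/0/0/2, 0/0/1/2, 0/1/0/0, 0/1/0/2, 0/1/1/0, 0/1/1/2, 1/1/0/0, 1/1/0/2, 1/1/1/0, 1/1/1/2
under TSO → 0/0/0/0, 0/0/0/2, 0/0/1/0, 0/0/1/2, 0/1/0/0, 0/1/0/2, 0/1/1/0, 0/1/1/2, 1/1/0/0, 1/1/0/2, 1/1/1/0, 1/1/1/2
under PSO → 0/0/0/0, 0/0/0/2, 0/0/1/0, 0/0/1/2, 0/1/0/0, 0/1/0/2, 0/1/1/0, 0/1/1/2, 1/1/0/0, 1/1/0/2, 1/1/1/0, 1/1/1/2
target 0/0/1/0 ∈ {TSO,PSO}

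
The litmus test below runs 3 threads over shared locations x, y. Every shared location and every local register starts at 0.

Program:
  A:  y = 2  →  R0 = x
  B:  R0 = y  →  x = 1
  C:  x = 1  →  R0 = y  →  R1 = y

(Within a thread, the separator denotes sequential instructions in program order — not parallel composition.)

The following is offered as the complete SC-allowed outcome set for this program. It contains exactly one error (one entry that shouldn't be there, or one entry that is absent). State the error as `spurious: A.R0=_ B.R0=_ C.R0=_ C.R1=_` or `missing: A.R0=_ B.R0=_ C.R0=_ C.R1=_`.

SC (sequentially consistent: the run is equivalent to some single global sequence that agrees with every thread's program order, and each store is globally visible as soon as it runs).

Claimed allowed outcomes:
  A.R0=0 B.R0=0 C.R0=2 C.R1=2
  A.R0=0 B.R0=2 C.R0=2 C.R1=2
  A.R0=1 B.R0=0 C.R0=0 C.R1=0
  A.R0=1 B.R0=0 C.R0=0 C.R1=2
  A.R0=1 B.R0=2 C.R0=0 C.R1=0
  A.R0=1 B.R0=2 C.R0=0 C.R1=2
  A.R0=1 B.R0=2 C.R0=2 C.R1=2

missing: A.R0=1 B.R0=0 C.R0=2 C.R1=2

outcome vector order: (A.R0,B.R0,C.R0,C.R1)
SC (8): (0,0,2,2), (0,2,2,2), (1,0,0,0), (1,0,0,2), (1,0,2,2), (1,2,0,0), (1,2,0,2), (1,2,2,2)
SC∖claimed = {(1,0,2,2)}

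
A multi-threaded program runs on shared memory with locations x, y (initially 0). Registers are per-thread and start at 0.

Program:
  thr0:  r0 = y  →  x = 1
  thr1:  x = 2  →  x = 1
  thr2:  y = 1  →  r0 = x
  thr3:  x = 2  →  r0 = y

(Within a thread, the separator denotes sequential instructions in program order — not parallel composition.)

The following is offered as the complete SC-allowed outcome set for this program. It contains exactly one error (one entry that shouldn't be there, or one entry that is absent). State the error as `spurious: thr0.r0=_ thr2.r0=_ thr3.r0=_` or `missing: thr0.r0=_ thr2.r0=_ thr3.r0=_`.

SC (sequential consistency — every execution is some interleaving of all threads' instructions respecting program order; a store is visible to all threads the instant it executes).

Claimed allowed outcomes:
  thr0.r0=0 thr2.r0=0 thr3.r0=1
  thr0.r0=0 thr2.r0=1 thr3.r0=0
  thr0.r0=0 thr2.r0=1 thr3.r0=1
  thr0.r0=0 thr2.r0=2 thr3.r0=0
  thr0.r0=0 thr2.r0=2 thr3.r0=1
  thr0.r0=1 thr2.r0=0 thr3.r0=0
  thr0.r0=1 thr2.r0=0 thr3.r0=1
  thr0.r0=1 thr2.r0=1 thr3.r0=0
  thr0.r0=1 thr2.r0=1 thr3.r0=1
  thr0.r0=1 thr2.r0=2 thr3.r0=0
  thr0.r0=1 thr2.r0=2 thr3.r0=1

outcome vector order: (thr0.r0,thr2.r0,thr3.r0)
SC (10): 001 010 011 020 021 101 110 111 120 121
claimed∖SC = {100}

spurious: thr0.r0=1 thr2.r0=0 thr3.r0=0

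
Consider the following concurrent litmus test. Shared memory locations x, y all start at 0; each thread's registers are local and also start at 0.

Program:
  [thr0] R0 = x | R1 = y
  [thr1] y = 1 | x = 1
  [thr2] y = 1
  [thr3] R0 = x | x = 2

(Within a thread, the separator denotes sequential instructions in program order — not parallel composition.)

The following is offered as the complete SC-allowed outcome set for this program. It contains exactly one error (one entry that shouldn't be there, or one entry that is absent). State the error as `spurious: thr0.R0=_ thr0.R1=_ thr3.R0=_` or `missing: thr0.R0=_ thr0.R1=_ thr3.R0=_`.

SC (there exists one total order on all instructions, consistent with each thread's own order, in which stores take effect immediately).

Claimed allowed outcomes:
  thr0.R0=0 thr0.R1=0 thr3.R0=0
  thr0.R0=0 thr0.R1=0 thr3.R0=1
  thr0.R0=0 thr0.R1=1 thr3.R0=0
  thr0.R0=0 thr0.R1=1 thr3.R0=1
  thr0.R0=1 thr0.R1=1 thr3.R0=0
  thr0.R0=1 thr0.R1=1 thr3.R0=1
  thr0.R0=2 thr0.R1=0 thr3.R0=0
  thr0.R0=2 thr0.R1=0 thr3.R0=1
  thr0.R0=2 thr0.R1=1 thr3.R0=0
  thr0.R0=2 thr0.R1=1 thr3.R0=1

outcome vector order: (thr0.R0,thr0.R1,thr3.R0)
SC (9): <0 0 0>, <0 0 1>, <0 1 0>, <0 1 1>, <1 1 0>, <1 1 1>, <2 0 0>, <2 1 0>, <2 1 1>
claimed∖SC = {<2 0 1>}

spurious: thr0.R0=2 thr0.R1=0 thr3.R0=1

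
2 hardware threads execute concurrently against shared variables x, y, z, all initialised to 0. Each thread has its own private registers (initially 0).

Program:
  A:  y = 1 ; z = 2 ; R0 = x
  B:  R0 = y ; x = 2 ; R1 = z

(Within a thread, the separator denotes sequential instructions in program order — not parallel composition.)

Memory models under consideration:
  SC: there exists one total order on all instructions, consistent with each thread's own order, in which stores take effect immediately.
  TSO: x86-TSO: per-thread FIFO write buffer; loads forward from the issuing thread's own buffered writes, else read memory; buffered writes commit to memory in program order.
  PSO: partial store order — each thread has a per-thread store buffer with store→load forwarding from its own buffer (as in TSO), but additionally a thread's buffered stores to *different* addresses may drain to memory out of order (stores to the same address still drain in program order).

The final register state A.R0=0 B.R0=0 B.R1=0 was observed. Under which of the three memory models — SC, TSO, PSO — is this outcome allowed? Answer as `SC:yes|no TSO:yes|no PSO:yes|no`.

SC:no TSO:yes PSO:yes

outcome vector order: (A.R0,B.R0,B.R1)
under SC → 0/0/2, 0/1/2, 2/0/0, 2/0/2, 2/1/0, 2/1/2
under TSO → 0/0/0, 0/0/2, 0/1/0, 0/1/2, 2/0/0, 2/0/2, 2/1/0, 2/1/2
under PSO → 0/0/0, 0/0/2, 0/1/0, 0/1/2, 2/0/0, 2/0/2, 2/1/0, 2/1/2
target 0/0/0 ∈ {TSO,PSO}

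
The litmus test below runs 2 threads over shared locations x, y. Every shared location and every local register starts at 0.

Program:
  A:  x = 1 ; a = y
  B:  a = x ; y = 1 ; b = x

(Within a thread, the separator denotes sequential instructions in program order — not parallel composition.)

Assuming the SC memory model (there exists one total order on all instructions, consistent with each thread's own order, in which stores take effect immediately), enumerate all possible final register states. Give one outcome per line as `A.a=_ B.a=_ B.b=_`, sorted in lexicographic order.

A.a=0 B.a=0 B.b=1
A.a=0 B.a=1 B.b=1
A.a=1 B.a=0 B.b=0
A.a=1 B.a=0 B.b=1
A.a=1 B.a=1 B.b=1

outcome vector order: (A.a,B.a,B.b)
|SC outcomes| = 5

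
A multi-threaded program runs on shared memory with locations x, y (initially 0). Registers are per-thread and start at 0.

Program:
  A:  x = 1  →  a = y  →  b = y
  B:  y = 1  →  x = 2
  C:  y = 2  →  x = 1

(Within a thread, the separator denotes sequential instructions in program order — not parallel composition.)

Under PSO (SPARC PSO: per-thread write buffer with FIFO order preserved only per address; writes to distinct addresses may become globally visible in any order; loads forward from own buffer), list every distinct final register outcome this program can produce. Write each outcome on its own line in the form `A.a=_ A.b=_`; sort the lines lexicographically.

A.a=0 A.b=0
A.a=0 A.b=1
A.a=0 A.b=2
A.a=1 A.b=1
A.a=1 A.b=2
A.a=2 A.b=1
A.a=2 A.b=2

outcome vector order: (A.a,A.b)
|PSO outcomes| = 7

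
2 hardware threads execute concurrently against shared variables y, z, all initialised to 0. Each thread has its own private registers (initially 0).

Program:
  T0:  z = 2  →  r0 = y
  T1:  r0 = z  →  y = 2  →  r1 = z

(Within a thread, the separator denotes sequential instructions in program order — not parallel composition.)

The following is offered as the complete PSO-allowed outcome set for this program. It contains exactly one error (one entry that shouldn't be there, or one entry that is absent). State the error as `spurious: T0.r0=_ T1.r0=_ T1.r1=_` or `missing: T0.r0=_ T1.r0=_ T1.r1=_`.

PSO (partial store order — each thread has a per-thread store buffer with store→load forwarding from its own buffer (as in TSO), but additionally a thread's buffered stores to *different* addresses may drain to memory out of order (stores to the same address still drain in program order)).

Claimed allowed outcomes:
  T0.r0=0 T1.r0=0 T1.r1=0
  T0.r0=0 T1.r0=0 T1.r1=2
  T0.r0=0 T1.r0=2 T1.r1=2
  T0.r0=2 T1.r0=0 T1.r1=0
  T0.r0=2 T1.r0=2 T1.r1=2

outcome vector order: (T0.r0,T1.r0,T1.r1)
under PSO → (0,0,0); (0,0,2); (0,2,2); (2,0,0); (2,0,2); (2,2,2)
PSO∖claimed = {(2,0,2)}

missing: T0.r0=2 T1.r0=0 T1.r1=2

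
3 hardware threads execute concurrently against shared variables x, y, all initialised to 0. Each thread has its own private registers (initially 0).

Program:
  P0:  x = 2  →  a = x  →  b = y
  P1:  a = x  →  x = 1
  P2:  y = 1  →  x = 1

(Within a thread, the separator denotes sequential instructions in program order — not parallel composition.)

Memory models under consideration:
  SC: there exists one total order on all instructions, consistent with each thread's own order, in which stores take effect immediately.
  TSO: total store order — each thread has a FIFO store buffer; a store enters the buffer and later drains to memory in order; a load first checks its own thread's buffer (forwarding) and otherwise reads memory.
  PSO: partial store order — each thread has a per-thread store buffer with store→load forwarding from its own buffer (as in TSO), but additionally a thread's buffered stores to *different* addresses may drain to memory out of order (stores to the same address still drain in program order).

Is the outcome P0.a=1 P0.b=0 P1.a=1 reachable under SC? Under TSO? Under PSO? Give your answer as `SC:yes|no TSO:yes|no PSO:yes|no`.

outcome vector order: (P0.a,P0.b,P1.a)
[SC] allowed = {<1 0 0>, <1 0 2>, <1 1 0>, <1 1 1>, <1 1 2>, <2 0 0>, <2 0 1>, <2 0 2>, <2 1 0>, <2 1 1>, <2 1 2>}
[TSO] allowed = {<1 0 0>, <1 0 2>, <1 1 0>, <1 1 1>, <1 1 2>, <2 0 0>, <2 0 1>, <2 0 2>, <2 1 0>, <2 1 1>, <2 1 2>}
[PSO] allowed = {<1 0 0>, <1 0 1>, <1 0 2>, <1 1 0>, <1 1 1>, <1 1 2>, <2 0 0>, <2 0 1>, <2 0 2>, <2 1 0>, <2 1 1>, <2 1 2>}
target <1 0 1> ∈ {PSO}

SC:no TSO:no PSO:yes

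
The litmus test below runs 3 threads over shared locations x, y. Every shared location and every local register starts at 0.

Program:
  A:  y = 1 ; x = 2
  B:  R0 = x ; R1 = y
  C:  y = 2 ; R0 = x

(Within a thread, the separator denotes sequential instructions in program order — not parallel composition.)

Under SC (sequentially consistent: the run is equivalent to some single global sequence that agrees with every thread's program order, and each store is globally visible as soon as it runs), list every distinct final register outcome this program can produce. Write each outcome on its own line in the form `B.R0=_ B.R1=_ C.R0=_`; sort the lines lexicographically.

B.R0=0 B.R1=0 C.R0=0
B.R0=0 B.R1=0 C.R0=2
B.R0=0 B.R1=1 C.R0=0
B.R0=0 B.R1=1 C.R0=2
B.R0=0 B.R1=2 C.R0=0
B.R0=0 B.R1=2 C.R0=2
B.R0=2 B.R1=1 C.R0=0
B.R0=2 B.R1=1 C.R0=2
B.R0=2 B.R1=2 C.R0=0
B.R0=2 B.R1=2 C.R0=2

outcome vector order: (B.R0,B.R1,C.R0)
|SC outcomes| = 10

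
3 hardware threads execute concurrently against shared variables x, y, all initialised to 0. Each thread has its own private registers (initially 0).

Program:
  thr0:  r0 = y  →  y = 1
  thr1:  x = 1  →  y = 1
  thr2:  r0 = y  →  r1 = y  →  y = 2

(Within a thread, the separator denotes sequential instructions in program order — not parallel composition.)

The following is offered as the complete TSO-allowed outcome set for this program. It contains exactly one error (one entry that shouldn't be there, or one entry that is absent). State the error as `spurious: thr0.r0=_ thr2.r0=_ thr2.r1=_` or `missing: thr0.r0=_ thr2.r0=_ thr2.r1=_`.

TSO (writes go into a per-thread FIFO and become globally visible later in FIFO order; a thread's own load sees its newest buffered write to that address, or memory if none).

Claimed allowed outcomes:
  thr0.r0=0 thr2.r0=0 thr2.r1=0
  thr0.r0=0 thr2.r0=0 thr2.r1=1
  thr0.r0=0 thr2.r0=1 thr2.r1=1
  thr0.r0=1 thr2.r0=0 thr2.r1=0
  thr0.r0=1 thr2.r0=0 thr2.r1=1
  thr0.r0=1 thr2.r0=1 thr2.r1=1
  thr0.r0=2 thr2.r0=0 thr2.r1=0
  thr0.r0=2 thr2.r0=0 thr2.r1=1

missing: thr0.r0=2 thr2.r0=1 thr2.r1=1

outcome vector order: (thr0.r0,thr2.r0,thr2.r1)
TSO: 9 outcomes — {000; 001; 011; 100; 101; 111; 200; 201; 211}
TSO∖claimed = {211}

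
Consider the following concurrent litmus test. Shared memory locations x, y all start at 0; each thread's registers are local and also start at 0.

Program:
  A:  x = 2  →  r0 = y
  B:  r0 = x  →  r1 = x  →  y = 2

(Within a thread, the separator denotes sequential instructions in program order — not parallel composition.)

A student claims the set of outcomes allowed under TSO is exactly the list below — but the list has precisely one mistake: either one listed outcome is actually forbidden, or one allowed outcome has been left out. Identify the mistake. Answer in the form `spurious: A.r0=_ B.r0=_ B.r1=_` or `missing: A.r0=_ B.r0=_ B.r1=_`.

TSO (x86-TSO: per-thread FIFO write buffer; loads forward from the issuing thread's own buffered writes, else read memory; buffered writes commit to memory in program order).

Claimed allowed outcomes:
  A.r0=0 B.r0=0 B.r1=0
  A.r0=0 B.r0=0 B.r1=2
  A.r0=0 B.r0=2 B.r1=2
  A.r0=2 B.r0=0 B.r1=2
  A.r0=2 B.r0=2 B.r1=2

outcome vector order: (A.r0,B.r0,B.r1)
[TSO] allowed = {0/0/0, 0/0/2, 0/2/2, 2/0/0, 2/0/2, 2/2/2}
TSO∖claimed = {2/0/0}

missing: A.r0=2 B.r0=0 B.r1=0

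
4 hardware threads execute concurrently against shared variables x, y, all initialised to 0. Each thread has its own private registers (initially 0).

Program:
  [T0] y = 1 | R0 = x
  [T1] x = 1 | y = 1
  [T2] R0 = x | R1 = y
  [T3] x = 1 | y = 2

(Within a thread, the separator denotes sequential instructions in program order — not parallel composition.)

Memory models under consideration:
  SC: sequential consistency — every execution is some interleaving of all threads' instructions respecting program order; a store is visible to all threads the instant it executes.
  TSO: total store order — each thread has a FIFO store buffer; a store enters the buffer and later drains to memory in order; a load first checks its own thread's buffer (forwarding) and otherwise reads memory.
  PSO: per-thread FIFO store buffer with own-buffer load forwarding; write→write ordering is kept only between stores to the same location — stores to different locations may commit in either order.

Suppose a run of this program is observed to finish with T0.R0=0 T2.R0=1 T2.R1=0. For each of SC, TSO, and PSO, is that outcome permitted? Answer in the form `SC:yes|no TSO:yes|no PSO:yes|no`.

outcome vector order: (T0.R0,T2.R0,T2.R1)
under SC → (0,0,0); (0,0,1); (0,0,2); (0,1,1); (0,1,2); (1,0,0); (1,0,1); (1,0,2); (1,1,0); (1,1,1); (1,1,2)
under TSO → (0,0,0); (0,0,1); (0,0,2); (0,1,0); (0,1,1); (0,1,2); (1,0,0); (1,0,1); (1,0,2); (1,1,0); (1,1,1); (1,1,2)
under PSO → (0,0,0); (0,0,1); (0,0,2); (0,1,0); (0,1,1); (0,1,2); (1,0,0); (1,0,1); (1,0,2); (1,1,0); (1,1,1); (1,1,2)
target (0,1,0) ∈ {TSO,PSO}

SC:no TSO:yes PSO:yes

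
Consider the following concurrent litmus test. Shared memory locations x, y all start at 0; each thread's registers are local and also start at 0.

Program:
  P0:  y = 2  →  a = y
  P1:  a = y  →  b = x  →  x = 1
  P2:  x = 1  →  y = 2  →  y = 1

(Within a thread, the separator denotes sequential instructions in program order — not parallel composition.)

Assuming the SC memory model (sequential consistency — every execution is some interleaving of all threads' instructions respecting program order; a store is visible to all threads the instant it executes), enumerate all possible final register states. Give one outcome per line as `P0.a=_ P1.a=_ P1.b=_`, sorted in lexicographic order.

P0.a=1 P1.a=0 P1.b=0
P0.a=1 P1.a=0 P1.b=1
P0.a=1 P1.a=1 P1.b=1
P0.a=1 P1.a=2 P1.b=0
P0.a=1 P1.a=2 P1.b=1
P0.a=2 P1.a=0 P1.b=0
P0.a=2 P1.a=0 P1.b=1
P0.a=2 P1.a=1 P1.b=1
P0.a=2 P1.a=2 P1.b=0
P0.a=2 P1.a=2 P1.b=1

outcome vector order: (P0.a,P1.a,P1.b)
|SC outcomes| = 10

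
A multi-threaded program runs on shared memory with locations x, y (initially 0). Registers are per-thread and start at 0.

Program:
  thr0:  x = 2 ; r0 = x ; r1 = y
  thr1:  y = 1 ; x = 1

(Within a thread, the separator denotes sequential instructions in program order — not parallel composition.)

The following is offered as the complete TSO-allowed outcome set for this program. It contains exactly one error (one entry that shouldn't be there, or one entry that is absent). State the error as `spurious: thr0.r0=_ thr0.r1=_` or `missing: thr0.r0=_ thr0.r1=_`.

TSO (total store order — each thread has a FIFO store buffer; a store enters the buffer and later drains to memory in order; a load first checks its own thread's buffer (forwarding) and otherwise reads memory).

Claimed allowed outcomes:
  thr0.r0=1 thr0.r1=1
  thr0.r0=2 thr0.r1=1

outcome vector order: (thr0.r0,thr0.r1)
[TSO] allowed = {1/1; 2/0; 2/1}
TSO∖claimed = {2/0}

missing: thr0.r0=2 thr0.r1=0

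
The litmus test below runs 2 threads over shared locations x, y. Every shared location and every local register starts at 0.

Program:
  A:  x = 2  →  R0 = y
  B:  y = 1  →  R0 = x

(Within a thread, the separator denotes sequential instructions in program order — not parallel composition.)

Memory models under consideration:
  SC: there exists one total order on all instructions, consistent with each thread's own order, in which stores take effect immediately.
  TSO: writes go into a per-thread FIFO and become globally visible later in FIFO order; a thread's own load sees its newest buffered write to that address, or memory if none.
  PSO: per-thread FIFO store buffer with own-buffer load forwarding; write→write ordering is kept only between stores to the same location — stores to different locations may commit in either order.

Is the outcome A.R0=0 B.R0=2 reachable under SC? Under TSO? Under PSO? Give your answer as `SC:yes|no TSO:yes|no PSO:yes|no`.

outcome vector order: (A.R0,B.R0)
SC: 3 outcomes — {0/2 1/0 1/2}
TSO: 4 outcomes — {0/0 0/2 1/0 1/2}
PSO: 4 outcomes — {0/0 0/2 1/0 1/2}
target 0/2 ∈ {SC,TSO,PSO}

SC:yes TSO:yes PSO:yes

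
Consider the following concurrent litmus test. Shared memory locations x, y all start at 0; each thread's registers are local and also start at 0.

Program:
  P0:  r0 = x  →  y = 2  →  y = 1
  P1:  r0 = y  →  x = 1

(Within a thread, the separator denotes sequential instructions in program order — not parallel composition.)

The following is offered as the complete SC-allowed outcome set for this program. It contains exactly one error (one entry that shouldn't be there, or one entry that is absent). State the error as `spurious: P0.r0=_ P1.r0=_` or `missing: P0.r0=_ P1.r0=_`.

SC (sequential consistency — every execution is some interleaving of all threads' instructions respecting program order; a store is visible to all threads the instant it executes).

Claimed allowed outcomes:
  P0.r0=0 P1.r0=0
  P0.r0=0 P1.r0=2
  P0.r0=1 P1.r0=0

outcome vector order: (P0.r0,P1.r0)
SC (4): (0,0), (0,1), (0,2), (1,0)
SC∖claimed = {(0,1)}

missing: P0.r0=0 P1.r0=1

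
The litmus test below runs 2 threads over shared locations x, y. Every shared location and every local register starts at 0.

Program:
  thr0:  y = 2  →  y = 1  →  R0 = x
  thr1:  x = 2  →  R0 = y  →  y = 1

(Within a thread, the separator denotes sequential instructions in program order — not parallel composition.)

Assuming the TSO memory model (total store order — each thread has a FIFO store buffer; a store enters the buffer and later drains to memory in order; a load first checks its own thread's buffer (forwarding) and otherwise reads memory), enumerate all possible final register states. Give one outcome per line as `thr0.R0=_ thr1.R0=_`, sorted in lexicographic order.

outcome vector order: (thr0.R0,thr1.R0)
|TSO outcomes| = 6

thr0.R0=0 thr1.R0=0
thr0.R0=0 thr1.R0=1
thr0.R0=0 thr1.R0=2
thr0.R0=2 thr1.R0=0
thr0.R0=2 thr1.R0=1
thr0.R0=2 thr1.R0=2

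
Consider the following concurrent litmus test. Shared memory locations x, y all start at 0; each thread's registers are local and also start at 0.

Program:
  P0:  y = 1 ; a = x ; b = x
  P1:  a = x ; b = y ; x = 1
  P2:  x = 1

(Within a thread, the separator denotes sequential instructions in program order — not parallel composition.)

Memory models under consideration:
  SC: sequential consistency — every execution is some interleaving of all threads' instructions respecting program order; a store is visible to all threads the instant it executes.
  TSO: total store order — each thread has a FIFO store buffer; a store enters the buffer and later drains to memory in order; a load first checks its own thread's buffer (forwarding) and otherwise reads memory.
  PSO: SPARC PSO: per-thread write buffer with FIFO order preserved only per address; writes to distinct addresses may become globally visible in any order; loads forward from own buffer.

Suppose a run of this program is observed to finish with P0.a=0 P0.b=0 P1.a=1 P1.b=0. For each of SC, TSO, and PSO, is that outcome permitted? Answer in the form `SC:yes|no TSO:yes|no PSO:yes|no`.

outcome vector order: (P0.a,P0.b,P1.a,P1.b)
[SC] allowed = {(0,0,0,0), (0,0,0,1), (0,0,1,1), (0,1,0,0), (0,1,0,1), (0,1,1,1), (1,1,0,0), (1,1,0,1), (1,1,1,0), (1,1,1,1)}
[TSO] allowed = {(0,0,0,0), (0,0,0,1), (0,0,1,0), (0,0,1,1), (0,1,0,0), (0,1,0,1), (0,1,1,0), (0,1,1,1), (1,1,0,0), (1,1,0,1), (1,1,1,0), (1,1,1,1)}
[PSO] allowed = {(0,0,0,0), (0,0,0,1), (0,0,1,0), (0,0,1,1), (0,1,0,0), (0,1,0,1), (0,1,1,0), (0,1,1,1), (1,1,0,0), (1,1,0,1), (1,1,1,0), (1,1,1,1)}
target (0,0,1,0) ∈ {TSO,PSO}

SC:no TSO:yes PSO:yes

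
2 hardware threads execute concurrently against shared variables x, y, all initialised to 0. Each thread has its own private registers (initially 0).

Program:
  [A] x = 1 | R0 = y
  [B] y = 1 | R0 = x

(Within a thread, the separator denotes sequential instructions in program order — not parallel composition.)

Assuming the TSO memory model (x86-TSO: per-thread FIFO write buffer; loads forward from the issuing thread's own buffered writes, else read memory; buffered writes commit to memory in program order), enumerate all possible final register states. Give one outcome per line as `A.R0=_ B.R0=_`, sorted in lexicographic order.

A.R0=0 B.R0=0
A.R0=0 B.R0=1
A.R0=1 B.R0=0
A.R0=1 B.R0=1

outcome vector order: (A.R0,B.R0)
|TSO outcomes| = 4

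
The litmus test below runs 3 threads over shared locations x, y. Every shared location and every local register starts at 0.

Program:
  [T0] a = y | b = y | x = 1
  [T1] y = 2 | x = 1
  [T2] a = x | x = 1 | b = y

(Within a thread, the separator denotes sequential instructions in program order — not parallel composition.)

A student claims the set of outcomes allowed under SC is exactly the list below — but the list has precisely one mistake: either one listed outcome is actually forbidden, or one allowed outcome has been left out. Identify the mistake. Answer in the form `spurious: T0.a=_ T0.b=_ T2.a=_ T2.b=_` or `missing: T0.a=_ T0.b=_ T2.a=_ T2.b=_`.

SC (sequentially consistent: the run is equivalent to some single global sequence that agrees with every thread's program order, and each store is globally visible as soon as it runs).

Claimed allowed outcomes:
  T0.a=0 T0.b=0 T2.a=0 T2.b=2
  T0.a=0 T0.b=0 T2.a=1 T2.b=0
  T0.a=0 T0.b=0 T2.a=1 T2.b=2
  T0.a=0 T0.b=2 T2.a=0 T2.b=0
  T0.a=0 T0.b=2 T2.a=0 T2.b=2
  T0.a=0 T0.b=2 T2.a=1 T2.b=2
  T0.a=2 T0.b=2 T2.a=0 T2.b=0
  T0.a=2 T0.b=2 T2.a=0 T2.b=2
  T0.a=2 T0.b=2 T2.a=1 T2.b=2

missing: T0.a=0 T0.b=0 T2.a=0 T2.b=0

outcome vector order: (T0.a,T0.b,T2.a,T2.b)
SC (10): (0,0,0,0), (0,0,0,2), (0,0,1,0), (0,0,1,2), (0,2,0,0), (0,2,0,2), (0,2,1,2), (2,2,0,0), (2,2,0,2), (2,2,1,2)
SC∖claimed = {(0,0,0,0)}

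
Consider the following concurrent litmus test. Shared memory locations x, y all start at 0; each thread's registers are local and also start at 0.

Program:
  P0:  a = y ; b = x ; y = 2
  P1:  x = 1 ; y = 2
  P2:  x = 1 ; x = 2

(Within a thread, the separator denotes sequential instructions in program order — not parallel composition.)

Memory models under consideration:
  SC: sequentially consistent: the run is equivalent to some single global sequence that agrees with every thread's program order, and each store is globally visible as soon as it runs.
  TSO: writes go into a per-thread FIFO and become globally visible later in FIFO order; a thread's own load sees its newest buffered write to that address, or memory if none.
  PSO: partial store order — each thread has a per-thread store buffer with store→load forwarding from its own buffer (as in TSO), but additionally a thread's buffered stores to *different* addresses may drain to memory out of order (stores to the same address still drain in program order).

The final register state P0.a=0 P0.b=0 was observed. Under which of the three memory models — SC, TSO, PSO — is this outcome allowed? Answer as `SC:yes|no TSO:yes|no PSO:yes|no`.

outcome vector order: (P0.a,P0.b)
SC: 5 outcomes — {(0,0); (0,1); (0,2); (2,1); (2,2)}
TSO: 5 outcomes — {(0,0); (0,1); (0,2); (2,1); (2,2)}
PSO: 6 outcomes — {(0,0); (0,1); (0,2); (2,0); (2,1); (2,2)}
target (0,0) ∈ {SC,TSO,PSO}

SC:yes TSO:yes PSO:yes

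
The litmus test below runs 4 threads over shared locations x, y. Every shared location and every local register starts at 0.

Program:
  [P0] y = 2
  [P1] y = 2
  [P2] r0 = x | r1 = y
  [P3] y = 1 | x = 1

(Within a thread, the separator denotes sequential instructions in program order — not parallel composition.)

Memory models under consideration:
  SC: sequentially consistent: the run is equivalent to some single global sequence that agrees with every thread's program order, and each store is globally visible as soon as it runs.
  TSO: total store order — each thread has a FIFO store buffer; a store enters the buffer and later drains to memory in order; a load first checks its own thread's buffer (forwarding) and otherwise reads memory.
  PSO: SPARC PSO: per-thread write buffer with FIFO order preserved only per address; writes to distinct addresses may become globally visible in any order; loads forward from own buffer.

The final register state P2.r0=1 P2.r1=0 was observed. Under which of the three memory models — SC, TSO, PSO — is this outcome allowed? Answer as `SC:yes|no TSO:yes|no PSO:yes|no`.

outcome vector order: (P2.r0,P2.r1)
[SC] allowed = {0/0, 0/1, 0/2, 1/1, 1/2}
[TSO] allowed = {0/0, 0/1, 0/2, 1/1, 1/2}
[PSO] allowed = {0/0, 0/1, 0/2, 1/0, 1/1, 1/2}
target 1/0 ∈ {PSO}

SC:no TSO:no PSO:yes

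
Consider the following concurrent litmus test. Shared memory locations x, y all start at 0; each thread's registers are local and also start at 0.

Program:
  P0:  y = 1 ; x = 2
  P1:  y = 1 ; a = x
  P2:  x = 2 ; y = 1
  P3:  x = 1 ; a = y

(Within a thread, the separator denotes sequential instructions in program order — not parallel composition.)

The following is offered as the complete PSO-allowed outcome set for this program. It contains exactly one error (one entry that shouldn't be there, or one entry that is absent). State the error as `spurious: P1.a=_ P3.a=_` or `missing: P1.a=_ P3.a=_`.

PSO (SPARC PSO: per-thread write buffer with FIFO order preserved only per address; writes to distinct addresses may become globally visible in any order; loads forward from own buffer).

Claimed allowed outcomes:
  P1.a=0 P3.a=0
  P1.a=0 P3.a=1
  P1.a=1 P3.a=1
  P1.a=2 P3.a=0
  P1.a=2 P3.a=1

missing: P1.a=1 P3.a=0

outcome vector order: (P1.a,P3.a)
PSO: 6 outcomes — {00 01 10 11 20 21}
PSO∖claimed = {10}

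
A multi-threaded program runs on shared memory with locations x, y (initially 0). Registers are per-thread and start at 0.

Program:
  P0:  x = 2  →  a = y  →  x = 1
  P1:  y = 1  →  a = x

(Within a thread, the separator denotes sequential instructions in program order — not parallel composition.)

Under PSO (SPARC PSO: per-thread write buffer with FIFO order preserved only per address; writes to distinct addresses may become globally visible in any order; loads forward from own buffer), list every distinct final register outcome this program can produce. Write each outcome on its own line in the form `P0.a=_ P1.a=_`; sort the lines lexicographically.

outcome vector order: (P0.a,P1.a)
|PSO outcomes| = 6

P0.a=0 P1.a=0
P0.a=0 P1.a=1
P0.a=0 P1.a=2
P0.a=1 P1.a=0
P0.a=1 P1.a=1
P0.a=1 P1.a=2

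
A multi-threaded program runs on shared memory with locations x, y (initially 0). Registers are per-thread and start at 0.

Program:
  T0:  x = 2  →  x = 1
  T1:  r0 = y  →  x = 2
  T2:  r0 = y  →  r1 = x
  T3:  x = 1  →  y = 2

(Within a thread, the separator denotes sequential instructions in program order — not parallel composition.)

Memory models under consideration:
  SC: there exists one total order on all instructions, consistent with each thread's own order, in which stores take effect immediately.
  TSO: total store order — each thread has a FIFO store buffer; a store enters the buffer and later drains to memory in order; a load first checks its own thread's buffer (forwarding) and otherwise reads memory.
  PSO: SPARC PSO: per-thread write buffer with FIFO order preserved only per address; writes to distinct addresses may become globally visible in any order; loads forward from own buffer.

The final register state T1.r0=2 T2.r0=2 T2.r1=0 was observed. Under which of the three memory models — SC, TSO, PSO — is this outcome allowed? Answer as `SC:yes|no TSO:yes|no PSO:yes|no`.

SC:no TSO:no PSO:yes

outcome vector order: (T1.r0,T2.r0,T2.r1)
[SC] allowed = {(0,0,0) (0,0,1) (0,0,2) (0,2,1) (0,2,2) (2,0,0) (2,0,1) (2,0,2) (2,2,1) (2,2,2)}
[TSO] allowed = {(0,0,0) (0,0,1) (0,0,2) (0,2,1) (0,2,2) (2,0,0) (2,0,1) (2,0,2) (2,2,1) (2,2,2)}
[PSO] allowed = {(0,0,0) (0,0,1) (0,0,2) (0,2,0) (0,2,1) (0,2,2) (2,0,0) (2,0,1) (2,0,2) (2,2,0) (2,2,1) (2,2,2)}
target (2,2,0) ∈ {PSO}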